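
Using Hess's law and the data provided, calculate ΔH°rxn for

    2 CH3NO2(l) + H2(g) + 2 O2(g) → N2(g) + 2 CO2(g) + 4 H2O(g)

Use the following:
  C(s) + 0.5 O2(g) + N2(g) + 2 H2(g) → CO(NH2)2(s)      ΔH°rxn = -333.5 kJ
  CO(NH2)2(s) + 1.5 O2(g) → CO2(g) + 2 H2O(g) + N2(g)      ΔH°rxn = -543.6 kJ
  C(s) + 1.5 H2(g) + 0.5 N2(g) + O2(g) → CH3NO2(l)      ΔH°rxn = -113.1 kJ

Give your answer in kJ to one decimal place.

ΔH°rxn = -1528.0 kJ

equation 1 × 2: (2)·(-333.5) = -667.0 kJ
equation 2 × 2 (scale by 2 for the 2 CO2(g)): (2)·(-543.6) = -1087.2 kJ
equation 3 reversed and × 2 (reverse to put CH3NO2(l) on the reactant side; scale by 2 for the 2 CH3NO2(l)): (-2)·(-113.1) = +226.2 kJ
Since enthalpy is a state function, ΔH°rxn = (2)·(-333.5) + (2)·(-543.6) + (-2)·(-113.1) = -1528.0 kJ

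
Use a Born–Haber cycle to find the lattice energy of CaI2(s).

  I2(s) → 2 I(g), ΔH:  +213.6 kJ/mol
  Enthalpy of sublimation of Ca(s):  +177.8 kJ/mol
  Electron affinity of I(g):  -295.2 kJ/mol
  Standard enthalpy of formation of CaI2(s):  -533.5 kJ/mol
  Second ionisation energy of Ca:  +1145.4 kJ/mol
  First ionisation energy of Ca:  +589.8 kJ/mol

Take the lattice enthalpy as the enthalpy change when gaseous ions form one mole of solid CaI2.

U = -2069.7 kJ/mol

ΔHf° = 1·ΔHsub + 1·(ΣIE) + 1·D(I2) + 2·EA + U
-533.5 = 1·(+177.8) + 1·(+1735.2) + 1·(+213.6) + 2·(-295.2) + U
U = -533.5 − (+1536.2) = -2069.7 kJ/mol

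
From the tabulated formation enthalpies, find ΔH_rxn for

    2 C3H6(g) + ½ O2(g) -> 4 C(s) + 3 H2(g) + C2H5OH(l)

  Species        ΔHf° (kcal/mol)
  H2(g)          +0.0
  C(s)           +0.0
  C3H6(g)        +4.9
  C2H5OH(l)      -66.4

ΔH_rxn = -76.2 kcal/mol

ΔH°rxn = Σ nΔHf°(products) − Σ nΔHf°(reactants).
Products: 4·(+0.0) + 3·(+0.0) + 1·(-66.4) = -66.4
Reactants: 2·(+4.9) + 1/2·(+0.0) = +9.8
ΔH_rxn = (-66.4) − (+9.8) = -76.2 kcal/mol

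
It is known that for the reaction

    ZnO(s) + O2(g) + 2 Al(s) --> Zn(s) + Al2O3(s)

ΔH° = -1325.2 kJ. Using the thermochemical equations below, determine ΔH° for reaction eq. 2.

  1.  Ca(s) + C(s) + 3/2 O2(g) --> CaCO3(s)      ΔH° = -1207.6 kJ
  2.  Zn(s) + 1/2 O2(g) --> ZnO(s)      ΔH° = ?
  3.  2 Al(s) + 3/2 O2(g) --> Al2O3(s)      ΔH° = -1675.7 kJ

eq. 1: not needed.
eq. 2 reversed: contributes −x
eq. 3 as written: -1675.7 kJ
-1325.2 = (-1675.7) − x
x = (-1325.2 − (-1675.7)) / (-1) = -350.5 kJ

ΔH° = -350.5 kJ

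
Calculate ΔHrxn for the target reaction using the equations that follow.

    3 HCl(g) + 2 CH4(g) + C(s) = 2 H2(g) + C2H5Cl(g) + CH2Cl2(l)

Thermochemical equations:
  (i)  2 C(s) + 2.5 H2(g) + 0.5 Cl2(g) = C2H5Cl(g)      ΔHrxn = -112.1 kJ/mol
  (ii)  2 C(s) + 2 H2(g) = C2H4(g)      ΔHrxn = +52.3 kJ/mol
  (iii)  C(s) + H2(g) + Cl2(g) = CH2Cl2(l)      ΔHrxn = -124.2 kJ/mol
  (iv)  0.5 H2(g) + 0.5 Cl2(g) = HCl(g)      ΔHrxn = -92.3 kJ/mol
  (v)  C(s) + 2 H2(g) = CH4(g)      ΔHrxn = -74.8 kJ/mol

(i) as written (C2H5Cl(g) already on the product side): -112.1 kJ/mol
(ii): not needed (C2H4(g) appears nowhere else).
(iii) as written (CH2Cl2(l) already on the product side): -124.2 kJ/mol
(iv) reversed and × 3 (HCl(g) must end up as a reactant; scale by 3 for the 3 HCl(g)): (-3)·(-92.3) = +276.9 kJ/mol
(v) reversed and × 2 (reverse to put CH4(g) on the reactant side; ×2 to match 2 CH4(g) in the target): (-2)·(-74.8) = +149.6 kJ/mol
ΔHrxn = (1)·(-112.1) + (1)·(-124.2) + (-3)·(-92.3) + (-2)·(-74.8) = 190.2 kJ/mol

ΔHrxn = 190.2 kJ/mol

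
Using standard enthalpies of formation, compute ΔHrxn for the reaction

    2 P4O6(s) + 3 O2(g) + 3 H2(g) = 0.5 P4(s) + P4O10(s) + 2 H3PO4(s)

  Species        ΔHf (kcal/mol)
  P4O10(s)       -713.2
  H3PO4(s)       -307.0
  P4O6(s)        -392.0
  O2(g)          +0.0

ΔHrxn = -543.2 kcal/mol

Products: 1/2·(+0.0) + 1·(-713.2) + 2·(-307.0) = -1327.2
Reactants: 2·(-392.0) + 3·(+0.0) + 3·(+0.0) = -784.0
ΔHrxn = (-1327.2) − (-784.0) = -543.2 kcal/mol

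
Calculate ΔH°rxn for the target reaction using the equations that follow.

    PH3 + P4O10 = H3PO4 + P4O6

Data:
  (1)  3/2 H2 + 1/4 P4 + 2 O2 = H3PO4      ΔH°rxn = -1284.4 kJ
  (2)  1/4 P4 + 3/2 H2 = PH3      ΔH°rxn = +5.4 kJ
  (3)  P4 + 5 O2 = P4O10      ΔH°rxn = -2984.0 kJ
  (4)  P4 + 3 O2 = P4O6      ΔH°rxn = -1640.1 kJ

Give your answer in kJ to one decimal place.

ΔH°rxn = 54.1 kJ

(1) as written (H3PO4 already on the product side): -1284.4 kJ
(2) reversed (reverse to put PH3 on the reactant side): -5.4 kJ
(3) reversed (P4O10 must end up as a reactant): +2984.0 kJ
(4) as written (P4O6 already on the product side): -1640.1 kJ
ΔH°rxn = (-1284.4) + (-5.4) + (+2984.0) + (-1640.1) = 54.1 kJ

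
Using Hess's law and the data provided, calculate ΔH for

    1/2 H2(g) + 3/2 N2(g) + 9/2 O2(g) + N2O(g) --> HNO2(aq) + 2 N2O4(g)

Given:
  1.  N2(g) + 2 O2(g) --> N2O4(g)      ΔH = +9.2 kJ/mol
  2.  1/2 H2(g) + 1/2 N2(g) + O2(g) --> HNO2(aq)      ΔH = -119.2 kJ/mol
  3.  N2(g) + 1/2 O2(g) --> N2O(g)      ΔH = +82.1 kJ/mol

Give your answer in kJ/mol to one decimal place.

eq. 1 × 2: (2)·(+9.2) = +18.4 kJ/mol
eq. 2 as written: -119.2 kJ/mol
eq. 3 reversed: -82.1 kJ/mol
ΔH = (+18.4) + (-119.2) + (-82.1) = -182.9 kJ/mol

ΔH = -182.9 kJ/mol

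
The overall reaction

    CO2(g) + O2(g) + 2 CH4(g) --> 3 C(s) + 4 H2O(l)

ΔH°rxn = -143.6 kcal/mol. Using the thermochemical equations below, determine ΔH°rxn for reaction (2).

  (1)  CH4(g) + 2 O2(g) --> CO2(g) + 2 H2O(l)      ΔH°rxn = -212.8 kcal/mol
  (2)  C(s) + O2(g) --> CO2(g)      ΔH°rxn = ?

ΔH°rxn = -94.0 kcal/mol

(1) × 2 (×2 to match 2 CH4(g) in the target): (2)·(-212.8) = -425.6 kcal/mol
(2) reversed and × 3 (reverse to put C(s) on the product side; scale by 3 for the 3 C(s)): contributes −3·x
-143.6 = (-425.6) − 3·x
x = (-143.6 − (-425.6)) / (-3) = -94.0 kcal/mol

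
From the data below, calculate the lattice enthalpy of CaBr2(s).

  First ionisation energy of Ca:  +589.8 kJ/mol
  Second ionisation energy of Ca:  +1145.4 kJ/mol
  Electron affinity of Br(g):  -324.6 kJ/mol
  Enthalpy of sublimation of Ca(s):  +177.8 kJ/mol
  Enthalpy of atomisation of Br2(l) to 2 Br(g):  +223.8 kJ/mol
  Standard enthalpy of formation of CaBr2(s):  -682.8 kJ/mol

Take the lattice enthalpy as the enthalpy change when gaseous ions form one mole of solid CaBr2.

U = -2170.4 kJ/mol

ΔHf° = 1·ΔHsub + 1·(ΣIE) + 1·D(Br2) + 2·EA + U
-682.8 = 1·(+177.8) + 1·(+1735.2) + 1·(+223.8) + 2·(-324.6) + U
U = -682.8 − (+1487.6) = -2170.4 kJ/mol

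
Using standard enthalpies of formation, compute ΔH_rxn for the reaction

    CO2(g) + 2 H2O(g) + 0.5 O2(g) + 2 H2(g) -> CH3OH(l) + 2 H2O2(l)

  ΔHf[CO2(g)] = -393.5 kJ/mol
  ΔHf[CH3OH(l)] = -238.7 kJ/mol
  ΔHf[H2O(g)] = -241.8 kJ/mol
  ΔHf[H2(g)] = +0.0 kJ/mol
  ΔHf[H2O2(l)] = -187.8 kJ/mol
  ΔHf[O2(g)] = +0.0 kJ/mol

Products: 1·(-238.7) + 2·(-187.8) = -614.3
Reactants: 1·(-393.5) + 2·(-241.8) + 1/2·(+0.0) + 2·(+0.0) = -877.1
ΔH_rxn = (-614.3) − (-877.1) = 262.8 kJ/mol

ΔH_rxn = 262.8 kJ/mol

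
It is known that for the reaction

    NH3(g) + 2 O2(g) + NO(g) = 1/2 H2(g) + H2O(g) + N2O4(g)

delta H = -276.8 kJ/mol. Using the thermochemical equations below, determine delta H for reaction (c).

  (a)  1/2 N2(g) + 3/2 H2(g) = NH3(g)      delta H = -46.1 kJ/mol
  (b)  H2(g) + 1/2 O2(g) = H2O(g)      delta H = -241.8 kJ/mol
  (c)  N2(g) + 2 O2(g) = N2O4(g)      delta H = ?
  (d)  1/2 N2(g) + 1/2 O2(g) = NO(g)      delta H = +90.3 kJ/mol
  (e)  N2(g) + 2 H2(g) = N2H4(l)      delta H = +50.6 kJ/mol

(a) reversed (NH3(g) must end up as a reactant): +46.1 kJ/mol
(b) as written (H2O(g) already on the product side): -241.8 kJ/mol
(c) as written (N2O4(g) already on the product side): contributes x
(d) reversed (NO(g) must end up as a reactant): -90.3 kJ/mol
(e): not needed (N2H4(l) appears nowhere else).
-276.8 = (+46.1) + (-241.8) + (-90.3) + x
x = (-276.8 − (-286.0)) / (1) = 9.2 kJ/mol

delta H = 9.2 kJ/mol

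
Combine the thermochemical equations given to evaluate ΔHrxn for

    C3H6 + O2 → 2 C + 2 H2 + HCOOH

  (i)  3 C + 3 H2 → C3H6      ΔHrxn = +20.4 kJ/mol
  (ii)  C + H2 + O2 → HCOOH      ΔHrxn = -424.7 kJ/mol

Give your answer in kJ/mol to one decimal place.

(i) reversed: -20.4 kJ/mol
(ii) as written: -424.7 kJ/mol
Summing the manipulated equations, ΔHrxn = (-20.4) + (-424.7) = -445.1 kJ/mol

ΔHrxn = -445.1 kJ/mol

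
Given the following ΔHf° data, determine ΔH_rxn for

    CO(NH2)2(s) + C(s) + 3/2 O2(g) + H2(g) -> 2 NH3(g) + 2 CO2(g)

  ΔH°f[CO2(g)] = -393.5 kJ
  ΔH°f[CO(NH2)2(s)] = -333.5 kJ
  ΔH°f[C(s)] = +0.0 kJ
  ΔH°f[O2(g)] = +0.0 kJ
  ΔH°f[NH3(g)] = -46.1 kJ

ΔH_rxn = -545.7 kJ

ΔH°rxn = Σ nΔHf°(products) − Σ nΔHf°(reactants).
Products: 2·(-46.1) + 2·(-393.5) = -879.2
Reactants: 1·(-333.5) + 1·(+0.0) + 3/2·(+0.0) + 1·(+0.0) = -333.5
ΔH_rxn = (-879.2) − (-333.5) = -545.7 kJ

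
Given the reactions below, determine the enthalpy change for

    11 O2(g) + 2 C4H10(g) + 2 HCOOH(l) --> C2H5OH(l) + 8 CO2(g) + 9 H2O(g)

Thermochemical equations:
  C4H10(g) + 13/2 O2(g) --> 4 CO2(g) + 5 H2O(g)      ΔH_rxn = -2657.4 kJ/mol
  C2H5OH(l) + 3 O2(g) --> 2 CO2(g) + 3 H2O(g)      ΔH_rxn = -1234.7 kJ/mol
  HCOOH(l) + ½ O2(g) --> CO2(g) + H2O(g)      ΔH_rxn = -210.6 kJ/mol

equation 1 × 2 (scale by 2 for the 2 C4H10(g)): (2)·(-2657.4) = -5314.8 kJ/mol
equation 2 reversed (C2H5OH(l) must end up as a product): +1234.7 kJ/mol
equation 3 × 2 (scale by 2 for the 2 HCOOH(l)): (2)·(-210.6) = -421.2 kJ/mol
Combining the equations, ΔH_rxn = (-5314.8) + (+1234.7) + (-421.2) = -4501.3 kJ/mol

ΔH_rxn = -4501.3 kJ/mol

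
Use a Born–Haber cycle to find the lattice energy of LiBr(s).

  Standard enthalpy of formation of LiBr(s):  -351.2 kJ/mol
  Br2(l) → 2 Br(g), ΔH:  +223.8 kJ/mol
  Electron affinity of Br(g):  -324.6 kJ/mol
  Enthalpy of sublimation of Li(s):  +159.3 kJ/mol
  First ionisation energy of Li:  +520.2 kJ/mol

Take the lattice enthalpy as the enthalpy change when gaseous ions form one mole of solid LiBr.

ΔHf° = 1·ΔHsub + 1·(ΣIE) + 1/2·D(Br2) + 1·EA + U
-351.2 = 1·(+159.3) + 1·(+520.2) + 1/2·(+223.8) + 1·(-324.6) + U
U = -351.2 − (+466.8) = -818.0 kJ/mol

U = -818.0 kJ/mol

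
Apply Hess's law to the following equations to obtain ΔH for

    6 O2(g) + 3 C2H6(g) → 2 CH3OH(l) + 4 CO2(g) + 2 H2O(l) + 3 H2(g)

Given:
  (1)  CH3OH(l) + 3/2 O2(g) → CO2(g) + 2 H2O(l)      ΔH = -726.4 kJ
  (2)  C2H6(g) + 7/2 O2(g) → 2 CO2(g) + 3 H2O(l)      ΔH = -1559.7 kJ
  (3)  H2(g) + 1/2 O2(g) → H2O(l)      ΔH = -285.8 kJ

(1) reversed and × 2 (CH3OH(l) must end up as a product; ×2 to match 2 CH3OH(l) in the target): (-2)·(-726.4) = +1452.8 kJ
(2) × 3 (scale by 3 for the 3 C2H6(g)): (3)·(-1559.7) = -4679.1 kJ
(3) reversed and × 3 (reverse to put H2(g) on the product side; ×3 to match 3 H2(g) in the target): (-3)·(-285.8) = +857.4 kJ
ΔH = (+1452.8) + (-4679.1) + (+857.4) = -2368.9 kJ

ΔH = -2368.9 kJ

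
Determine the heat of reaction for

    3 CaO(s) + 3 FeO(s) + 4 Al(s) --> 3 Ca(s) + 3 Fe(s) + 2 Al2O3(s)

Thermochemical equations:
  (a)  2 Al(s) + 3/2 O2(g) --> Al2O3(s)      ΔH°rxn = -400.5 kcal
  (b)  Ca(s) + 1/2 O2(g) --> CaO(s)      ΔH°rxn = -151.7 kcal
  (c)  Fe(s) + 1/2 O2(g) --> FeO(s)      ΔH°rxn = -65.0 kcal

(a) × 2 (scale by 2 for the 2 Al2O3(s)): (2)·(-400.5) = -801.0 kcal
(b) reversed and × 3 (CaO(s) must end up as a reactant; ×3 to match 3 CaO(s) in the target): (-3)·(-151.7) = +455.1 kcal
(c) reversed and × 3 (reverse to put FeO(s) on the reactant side; scale by 3 for the 3 FeO(s)): (-3)·(-65.0) = +195.0 kcal
ΔH°rxn = (-801.0) + (+455.1) + (+195.0) = -150.9 kcal

ΔH°rxn = -150.9 kcal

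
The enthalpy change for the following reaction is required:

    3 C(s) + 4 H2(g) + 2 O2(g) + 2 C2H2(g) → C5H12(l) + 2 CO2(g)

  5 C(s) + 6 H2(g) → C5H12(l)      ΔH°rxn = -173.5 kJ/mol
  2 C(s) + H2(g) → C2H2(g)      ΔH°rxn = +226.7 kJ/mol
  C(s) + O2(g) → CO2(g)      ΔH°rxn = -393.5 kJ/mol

ΔH°rxn = -1413.9 kJ/mol

equation 1 as written (C5H12(l) already on the product side): -173.5 kJ/mol
equation 2 reversed and × 2 (reverse to put C2H2(g) on the reactant side; scale by 2 for the 2 C2H2(g)): (-2)·(+226.7) = -453.4 kJ/mol
equation 3 × 2 (scale by 2 for the 2 CO2(g)): (2)·(-393.5) = -787.0 kJ/mol
ΔH°rxn = (1)·(-173.5) + (-2)·(+226.7) + (2)·(-393.5) = -1413.9 kJ/mol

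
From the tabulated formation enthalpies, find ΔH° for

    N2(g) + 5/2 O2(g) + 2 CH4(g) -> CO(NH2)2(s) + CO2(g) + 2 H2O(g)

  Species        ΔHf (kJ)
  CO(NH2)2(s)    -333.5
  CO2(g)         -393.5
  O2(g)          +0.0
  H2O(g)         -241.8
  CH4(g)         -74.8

ΔH°rxn = Σ nΔHf°(products) − Σ nΔHf°(reactants).
Products: 1·(-333.5) + 1·(-393.5) + 2·(-241.8) = -1210.6
Reactants: 1·(+0.0) + 5/2·(+0.0) + 2·(-74.8) = -149.6
ΔH° = (-1210.6) − (-149.6) = -1061.0 kJ

ΔH° = -1061.0 kJ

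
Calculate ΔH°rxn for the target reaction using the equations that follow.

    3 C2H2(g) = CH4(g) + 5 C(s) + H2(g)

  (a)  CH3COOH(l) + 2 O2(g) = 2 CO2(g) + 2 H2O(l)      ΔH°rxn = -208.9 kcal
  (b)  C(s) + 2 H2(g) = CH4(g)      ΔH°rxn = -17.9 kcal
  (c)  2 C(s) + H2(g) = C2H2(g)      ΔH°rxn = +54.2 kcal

(a): not needed.
(b) as written: -17.9 kcal
(c) reversed and × 3: (-3)·(+54.2) = -162.6 kcal
ΔH°rxn = (-17.9) + (-162.6) = -180.5 kcal

ΔH°rxn = -180.5 kcal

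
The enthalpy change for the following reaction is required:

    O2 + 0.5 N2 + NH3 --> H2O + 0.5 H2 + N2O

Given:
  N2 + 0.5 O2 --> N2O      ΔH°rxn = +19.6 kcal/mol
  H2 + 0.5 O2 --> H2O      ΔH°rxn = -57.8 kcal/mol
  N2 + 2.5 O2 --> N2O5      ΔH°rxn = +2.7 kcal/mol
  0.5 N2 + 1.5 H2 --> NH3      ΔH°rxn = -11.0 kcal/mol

ΔH°rxn = -27.2 kcal/mol

equation 1 as written (N2O already on the product side): +19.6 kcal/mol
equation 2 as written (H2O already on the product side): -57.8 kcal/mol
equation 3: not needed (N2O5 appears nowhere else).
equation 4 reversed (reverse to put NH3 on the reactant side): +11.0 kcal/mol
Since enthalpy is a state function, ΔH°rxn = (1)·(+19.6) + (1)·(-57.8) + (-1)·(-11.0) = -27.2 kcal/mol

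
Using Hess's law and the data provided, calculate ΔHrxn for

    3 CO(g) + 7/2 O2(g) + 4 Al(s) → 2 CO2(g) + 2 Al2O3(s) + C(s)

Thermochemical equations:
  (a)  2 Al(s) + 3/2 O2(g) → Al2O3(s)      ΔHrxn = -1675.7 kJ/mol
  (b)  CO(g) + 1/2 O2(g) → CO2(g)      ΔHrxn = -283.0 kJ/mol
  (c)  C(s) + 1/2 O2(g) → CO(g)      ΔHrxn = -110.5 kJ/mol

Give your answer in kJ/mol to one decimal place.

(a) × 2: (2)·(-1675.7) = -3351.4 kJ/mol
(b) × 2: (2)·(-283.0) = -566.0 kJ/mol
(c) reversed: +110.5 kJ/mol
Combining the equations, ΔHrxn = (-3351.4) + (-566.0) + (+110.5) = -3806.9 kJ/mol

ΔHrxn = -3806.9 kJ/mol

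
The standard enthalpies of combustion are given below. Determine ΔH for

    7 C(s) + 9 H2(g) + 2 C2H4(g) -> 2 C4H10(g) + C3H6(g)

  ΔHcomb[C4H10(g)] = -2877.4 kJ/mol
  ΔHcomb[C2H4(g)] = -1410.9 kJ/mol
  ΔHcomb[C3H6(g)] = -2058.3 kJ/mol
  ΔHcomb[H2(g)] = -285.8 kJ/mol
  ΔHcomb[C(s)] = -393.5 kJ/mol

ΔH = -335.4 kJ/mol

With combustion enthalpies, reactants minus products:
= [7·(-393.5) + 9·(-285.8) + 2·(-1410.9)] − [2·(-2877.4) + 1·(-2058.3)]
= -335.4 kJ/mol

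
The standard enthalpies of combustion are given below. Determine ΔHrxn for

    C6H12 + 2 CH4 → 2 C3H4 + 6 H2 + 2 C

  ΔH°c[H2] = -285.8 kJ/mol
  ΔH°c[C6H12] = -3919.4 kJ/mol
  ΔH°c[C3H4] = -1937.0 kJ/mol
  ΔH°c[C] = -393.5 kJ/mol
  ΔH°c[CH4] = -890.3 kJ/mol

ΔHrxn = 675.8 kJ/mol

Using ΔH = Σ nΔHc°(reactants) − Σ nΔHc°(products):
= [1·(-3919.4) + 2·(-890.3)] − [2·(-1937.0) + 6·(-285.8) + 2·(-393.5)]
= 675.8 kJ/mol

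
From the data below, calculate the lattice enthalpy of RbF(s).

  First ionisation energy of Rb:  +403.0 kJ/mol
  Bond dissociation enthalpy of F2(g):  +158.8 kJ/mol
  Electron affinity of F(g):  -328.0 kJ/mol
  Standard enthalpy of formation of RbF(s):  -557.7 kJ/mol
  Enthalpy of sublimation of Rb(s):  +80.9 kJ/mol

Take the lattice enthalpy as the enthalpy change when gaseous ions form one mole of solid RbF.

ΔHf° = 1·ΔHsub + 1·(ΣIE) + 1/2·D(F2) + 1·EA + U
-557.7 = 1·(+80.9) + 1·(+403.0) + 1/2·(+158.8) + 1·(-328.0) + U
U = -557.7 − (+235.3) = -793.0 kJ/mol

U = -793.0 kJ/mol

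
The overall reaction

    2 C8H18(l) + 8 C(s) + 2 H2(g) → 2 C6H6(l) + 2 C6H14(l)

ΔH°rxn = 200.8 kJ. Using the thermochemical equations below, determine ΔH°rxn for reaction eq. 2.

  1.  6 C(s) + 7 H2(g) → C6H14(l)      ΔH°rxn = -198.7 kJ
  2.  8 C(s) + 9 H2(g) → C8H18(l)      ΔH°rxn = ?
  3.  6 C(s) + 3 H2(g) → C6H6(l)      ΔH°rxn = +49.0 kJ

eq. 1 × 2 (scale by 2 for the 2 C6H14(l)): (2)·(-198.7) = -397.4 kJ
eq. 2 reversed and × 2 (C8H18(l) must end up as a reactant; ×2 to match 2 C8H18(l) in the target): contributes −2·x
eq. 3 × 2 (scale by 2 for the 2 C6H6(l)): (2)·(+49.0) = +98.0 kJ
+200.8 = (-397.4) + (+98.0) − 2·x
x = (+200.8 − (-299.4)) / (-2) = -250.1 kJ

ΔH°rxn = -250.1 kJ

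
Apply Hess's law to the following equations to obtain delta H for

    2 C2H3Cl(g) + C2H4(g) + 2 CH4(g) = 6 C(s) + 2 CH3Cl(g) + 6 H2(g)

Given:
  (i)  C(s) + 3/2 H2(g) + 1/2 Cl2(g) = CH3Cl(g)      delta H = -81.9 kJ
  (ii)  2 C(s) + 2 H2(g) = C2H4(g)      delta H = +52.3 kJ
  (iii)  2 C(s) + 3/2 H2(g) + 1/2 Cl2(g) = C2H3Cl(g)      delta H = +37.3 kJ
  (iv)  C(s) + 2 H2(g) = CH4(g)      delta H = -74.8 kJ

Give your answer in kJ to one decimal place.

delta H = -141.1 kJ

(i) × 2 (×2 to match 2 CH3Cl(g) in the target): (2)·(-81.9) = -163.8 kJ
(ii) reversed (reverse to put C2H4(g) on the reactant side): -52.3 kJ
(iii) reversed and × 2 (reverse to put C2H3Cl(g) on the reactant side; ×2 to match 2 C2H3Cl(g) in the target): (-2)·(+37.3) = -74.6 kJ
(iv) reversed and × 2 (CH4(g) must end up as a reactant; ×2 to match 2 CH4(g) in the target): (-2)·(-74.8) = +149.6 kJ
Combining the equations, delta H = (2)·(-81.9) + (-1)·(+52.3) + (-2)·(+37.3) + (-2)·(-74.8) = -141.1 kJ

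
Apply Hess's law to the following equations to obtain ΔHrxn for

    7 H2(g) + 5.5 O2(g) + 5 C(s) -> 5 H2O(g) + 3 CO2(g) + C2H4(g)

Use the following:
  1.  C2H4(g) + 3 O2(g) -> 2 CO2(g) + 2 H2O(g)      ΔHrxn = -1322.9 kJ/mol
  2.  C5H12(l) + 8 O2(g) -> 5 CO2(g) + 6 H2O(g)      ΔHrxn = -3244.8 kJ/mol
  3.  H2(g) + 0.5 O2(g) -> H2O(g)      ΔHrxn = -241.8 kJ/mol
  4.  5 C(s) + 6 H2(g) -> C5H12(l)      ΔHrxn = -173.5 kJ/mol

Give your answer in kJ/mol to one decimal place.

ΔHrxn = -2337.2 kJ/mol

eq. 1 reversed (reverse to put C2H4(g) on the product side): +1322.9 kJ/mol
eq. 2 as written: -3244.8 kJ/mol
eq. 3 as written: -241.8 kJ/mol
eq. 4 as written (C(s) already on the reactant side): -173.5 kJ/mol
Combining the equations, ΔHrxn = (+1322.9) + (-3244.8) + (-241.8) + (-173.5) = -2337.2 kJ/mol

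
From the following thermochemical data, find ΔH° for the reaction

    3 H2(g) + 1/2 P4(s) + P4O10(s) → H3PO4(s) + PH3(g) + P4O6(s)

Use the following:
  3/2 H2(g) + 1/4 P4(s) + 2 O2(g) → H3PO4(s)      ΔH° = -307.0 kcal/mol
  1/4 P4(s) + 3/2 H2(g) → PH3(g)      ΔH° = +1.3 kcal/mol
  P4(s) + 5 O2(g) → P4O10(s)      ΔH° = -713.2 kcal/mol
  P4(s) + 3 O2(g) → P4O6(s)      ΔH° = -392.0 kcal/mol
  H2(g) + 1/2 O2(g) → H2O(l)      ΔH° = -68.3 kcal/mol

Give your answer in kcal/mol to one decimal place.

ΔH° = 15.5 kcal/mol

equation 1 as written (H3PO4(s) already on the product side): -307.0 kcal/mol
equation 2 as written (PH3(g) already on the product side): +1.3 kcal/mol
equation 3 reversed (P4O10(s) must end up as a reactant): +713.2 kcal/mol
equation 4 as written (P4O6(s) already on the product side): -392.0 kcal/mol
equation 5: not needed (H2O(l) appears nowhere else).
Summing the manipulated equations, ΔH° = (1)·(-307.0) + (1)·(+1.3) + (-1)·(-713.2) + (1)·(-392.0) = 15.5 kcal/mol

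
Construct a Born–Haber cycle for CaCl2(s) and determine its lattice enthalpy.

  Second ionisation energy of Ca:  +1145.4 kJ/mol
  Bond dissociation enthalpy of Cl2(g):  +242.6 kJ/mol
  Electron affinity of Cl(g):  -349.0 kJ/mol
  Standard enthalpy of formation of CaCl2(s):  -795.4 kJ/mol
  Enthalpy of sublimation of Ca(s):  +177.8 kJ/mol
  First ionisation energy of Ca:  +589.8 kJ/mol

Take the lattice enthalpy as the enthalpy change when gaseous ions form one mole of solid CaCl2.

U = -2253.0 kJ/mol

ΔHf° = 1·ΔHsub + 1·(ΣIE) + 1·D(Cl2) + 2·EA + U
-795.4 = 1·(+177.8) + 1·(+1735.2) + 1·(+242.6) + 2·(-349.0) + U
U = -795.4 − (+1457.6) = -2253.0 kJ/mol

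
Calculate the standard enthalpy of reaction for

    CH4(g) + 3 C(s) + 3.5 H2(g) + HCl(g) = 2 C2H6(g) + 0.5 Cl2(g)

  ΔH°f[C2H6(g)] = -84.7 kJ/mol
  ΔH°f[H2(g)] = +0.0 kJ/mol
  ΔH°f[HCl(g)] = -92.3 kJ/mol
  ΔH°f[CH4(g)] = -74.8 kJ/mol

Products: 2·(-84.7) + 1/2·(+0.0) = -169.4
Reactants: 1·(-74.8) + 3·(+0.0) + 7/2·(+0.0) + 1·(-92.3) = -167.1
ΔH° = (-169.4) − (-167.1) = -2.3 kJ/mol

ΔH° = -2.3 kJ/mol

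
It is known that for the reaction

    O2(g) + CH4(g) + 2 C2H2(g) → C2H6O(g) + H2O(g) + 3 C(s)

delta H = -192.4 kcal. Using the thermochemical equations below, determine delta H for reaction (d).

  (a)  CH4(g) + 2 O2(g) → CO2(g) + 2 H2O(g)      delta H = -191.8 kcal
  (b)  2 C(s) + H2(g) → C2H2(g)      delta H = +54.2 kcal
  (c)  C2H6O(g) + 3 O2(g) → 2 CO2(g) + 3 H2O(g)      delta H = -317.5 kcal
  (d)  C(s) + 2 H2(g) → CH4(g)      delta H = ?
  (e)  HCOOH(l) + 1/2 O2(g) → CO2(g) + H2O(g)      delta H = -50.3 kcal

(a) × 2: (2)·(-191.8) = -383.6 kcal
(b) reversed and × 2 (C2H2(g) must end up as a reactant; scale by 2 for the 2 C2H2(g)): (-2)·(+54.2) = -108.4 kcal
(c) reversed (reverse to put C2H6O(g) on the product side): +317.5 kcal
(d) as written: contributes x
(e): not needed (HCOOH(l) appears nowhere else).
-192.4 = (-383.6) + (-108.4) + (+317.5) + x
x = (-192.4 − (-174.5)) / (1) = -17.9 kcal

delta H = -17.9 kcal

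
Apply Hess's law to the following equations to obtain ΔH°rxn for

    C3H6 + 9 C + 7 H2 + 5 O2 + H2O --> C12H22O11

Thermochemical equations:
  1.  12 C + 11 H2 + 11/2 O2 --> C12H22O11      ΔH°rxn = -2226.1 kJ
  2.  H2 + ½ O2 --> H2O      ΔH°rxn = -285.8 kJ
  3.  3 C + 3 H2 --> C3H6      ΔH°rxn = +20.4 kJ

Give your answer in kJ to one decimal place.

ΔH°rxn = -1960.7 kJ

eq. 1 as written (C12H22O11 already on the product side): -2226.1 kJ
eq. 2 reversed (reverse to put H2O on the reactant side): +285.8 kJ
eq. 3 reversed (C3H6 must end up as a reactant): -20.4 kJ
ΔH°rxn = (1)·(-2226.1) + (-1)·(-285.8) + (-1)·(+20.4) = -1960.7 kJ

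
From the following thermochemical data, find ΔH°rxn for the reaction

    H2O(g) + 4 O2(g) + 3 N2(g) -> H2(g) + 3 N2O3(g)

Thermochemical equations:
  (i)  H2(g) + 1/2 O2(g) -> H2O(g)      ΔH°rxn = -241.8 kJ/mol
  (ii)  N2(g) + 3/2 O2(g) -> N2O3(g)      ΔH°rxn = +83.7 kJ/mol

ΔH°rxn = 492.9 kJ/mol

(i) reversed (reverse to put H2O(g) on the reactant side): +241.8 kJ/mol
(ii) × 3 (scale by 3 for the 3 N2O3(g)): (3)·(+83.7) = +251.1 kJ/mol
Combining the equations, ΔH°rxn = (+241.8) + (+251.1) = 492.9 kJ/mol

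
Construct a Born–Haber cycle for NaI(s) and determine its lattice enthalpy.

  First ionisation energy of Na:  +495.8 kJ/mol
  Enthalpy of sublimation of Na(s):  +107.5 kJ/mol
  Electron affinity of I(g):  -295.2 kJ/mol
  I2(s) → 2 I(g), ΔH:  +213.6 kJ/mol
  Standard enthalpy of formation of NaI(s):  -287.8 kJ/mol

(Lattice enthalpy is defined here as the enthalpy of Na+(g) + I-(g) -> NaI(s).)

ΔHf° = 1·ΔHsub + 1·(ΣIE) + 1/2·D(I2) + 1·EA + U
-287.8 = 1·(+107.5) + 1·(+495.8) + 1/2·(+213.6) + 1·(-295.2) + U
U = -287.8 − (+414.9) = -702.7 kJ/mol

U = -702.7 kJ/mol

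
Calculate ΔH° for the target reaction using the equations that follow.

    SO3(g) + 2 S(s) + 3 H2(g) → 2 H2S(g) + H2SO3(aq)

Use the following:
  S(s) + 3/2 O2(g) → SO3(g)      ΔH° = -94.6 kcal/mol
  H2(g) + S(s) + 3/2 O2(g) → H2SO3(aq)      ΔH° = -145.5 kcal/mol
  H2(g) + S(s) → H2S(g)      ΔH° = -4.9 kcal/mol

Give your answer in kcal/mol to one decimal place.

equation 1 reversed (SO3(g) must end up as a reactant): +94.6 kcal/mol
equation 2 as written (H2SO3(aq) already on the product side): -145.5 kcal/mol
equation 3 × 2 (×2 to match 2 H2S(g) in the target): (2)·(-4.9) = -9.8 kcal/mol
ΔH° = (+94.6) + (-145.5) + (-9.8) = -60.7 kcal/mol

ΔH° = -60.7 kcal/mol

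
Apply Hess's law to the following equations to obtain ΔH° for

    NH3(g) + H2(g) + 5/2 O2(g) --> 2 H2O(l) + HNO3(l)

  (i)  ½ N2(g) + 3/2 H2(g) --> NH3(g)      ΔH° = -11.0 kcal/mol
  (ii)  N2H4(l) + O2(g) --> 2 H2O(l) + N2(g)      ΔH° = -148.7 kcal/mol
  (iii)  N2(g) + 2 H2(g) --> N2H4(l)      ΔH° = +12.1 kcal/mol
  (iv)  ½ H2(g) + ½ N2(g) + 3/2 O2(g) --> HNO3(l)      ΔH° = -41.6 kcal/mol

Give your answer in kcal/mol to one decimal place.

(i) reversed: +11.0 kcal/mol
(ii) as written: -148.7 kcal/mol
(iii) as written: +12.1 kcal/mol
(iv) as written: -41.6 kcal/mol
By Hess's law, ΔH° = (+11.0) + (-148.7) + (+12.1) + (-41.6) = -167.2 kcal/mol

ΔH° = -167.2 kcal/mol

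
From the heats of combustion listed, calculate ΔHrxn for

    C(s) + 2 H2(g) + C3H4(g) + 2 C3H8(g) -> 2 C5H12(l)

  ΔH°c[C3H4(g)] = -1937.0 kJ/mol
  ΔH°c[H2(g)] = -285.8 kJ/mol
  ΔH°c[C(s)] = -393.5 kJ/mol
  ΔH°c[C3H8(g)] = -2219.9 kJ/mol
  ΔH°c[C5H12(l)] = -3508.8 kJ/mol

Using ΔH = Σ nΔHc°(reactants) − Σ nΔHc°(products):
= [1·(-393.5) + 2·(-285.8) + 1·(-1937.0) + 2·(-2219.9)] − [2·(-3508.8)]
= -324.3 kJ/mol

ΔHrxn = -324.3 kJ/mol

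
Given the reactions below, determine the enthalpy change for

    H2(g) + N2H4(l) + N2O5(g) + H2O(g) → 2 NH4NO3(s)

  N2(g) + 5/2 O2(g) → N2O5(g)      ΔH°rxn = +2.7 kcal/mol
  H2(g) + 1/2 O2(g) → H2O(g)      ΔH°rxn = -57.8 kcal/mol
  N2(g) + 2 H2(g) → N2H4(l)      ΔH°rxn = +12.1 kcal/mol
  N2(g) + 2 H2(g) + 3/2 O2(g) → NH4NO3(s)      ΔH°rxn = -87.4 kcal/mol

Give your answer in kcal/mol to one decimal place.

equation 1 reversed (reverse to put N2O5(g) on the reactant side): -2.7 kcal/mol
equation 2 reversed (H2O(g) must end up as a reactant): +57.8 kcal/mol
equation 3 reversed (reverse to put N2H4(l) on the reactant side): -12.1 kcal/mol
equation 4 × 2 (scale by 2 for the 2 NH4NO3(s)): (2)·(-87.4) = -174.8 kcal/mol
ΔH°rxn = (-2.7) + (+57.8) + (-12.1) + (-174.8) = -131.8 kcal/mol

ΔH°rxn = -131.8 kcal/mol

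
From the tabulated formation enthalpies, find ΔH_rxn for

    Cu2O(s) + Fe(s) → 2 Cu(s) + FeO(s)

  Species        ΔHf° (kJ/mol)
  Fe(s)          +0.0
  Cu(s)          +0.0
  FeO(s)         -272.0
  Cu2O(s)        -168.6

ΔH_rxn = -103.4 kJ/mol

ΔH°rxn = Σ nΔHf°(products) − Σ nΔHf°(reactants).
Products: 2·(+0.0) + 1·(-272.0) = -272.0
Reactants: 1·(-168.6) + 1·(+0.0) = -168.6
ΔH_rxn = (-272.0) − (-168.6) = -103.4 kJ/mol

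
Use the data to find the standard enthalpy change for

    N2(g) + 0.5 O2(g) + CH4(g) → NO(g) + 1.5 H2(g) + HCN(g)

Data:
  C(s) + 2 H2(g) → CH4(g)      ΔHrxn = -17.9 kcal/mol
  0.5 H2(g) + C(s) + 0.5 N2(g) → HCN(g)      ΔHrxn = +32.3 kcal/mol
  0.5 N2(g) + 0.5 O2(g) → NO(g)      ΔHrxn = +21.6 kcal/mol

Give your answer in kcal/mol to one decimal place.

ΔHrxn = 71.8 kcal/mol

equation 1 reversed (CH4(g) must end up as a reactant): +17.9 kcal/mol
equation 2 as written (HCN(g) already on the product side): +32.3 kcal/mol
equation 3 as written (NO(g) already on the product side): +21.6 kcal/mol
By Hess's law, ΔHrxn = (-1)·(-17.9) + (1)·(+32.3) + (1)·(+21.6) = 71.8 kcal/mol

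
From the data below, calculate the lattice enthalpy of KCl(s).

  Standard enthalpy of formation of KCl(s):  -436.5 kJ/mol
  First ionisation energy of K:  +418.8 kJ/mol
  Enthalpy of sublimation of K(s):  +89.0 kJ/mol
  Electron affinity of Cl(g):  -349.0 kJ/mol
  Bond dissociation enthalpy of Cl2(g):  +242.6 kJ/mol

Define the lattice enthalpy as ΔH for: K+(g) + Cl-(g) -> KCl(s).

U = -716.6 kJ/mol

ΔHf° = 1·ΔHsub + 1·(ΣIE) + 1/2·D(Cl2) + 1·EA + U
-436.5 = 1·(+89.0) + 1·(+418.8) + 1/2·(+242.6) + 1·(-349.0) + U
U = -436.5 − (+280.1) = -716.6 kJ/mol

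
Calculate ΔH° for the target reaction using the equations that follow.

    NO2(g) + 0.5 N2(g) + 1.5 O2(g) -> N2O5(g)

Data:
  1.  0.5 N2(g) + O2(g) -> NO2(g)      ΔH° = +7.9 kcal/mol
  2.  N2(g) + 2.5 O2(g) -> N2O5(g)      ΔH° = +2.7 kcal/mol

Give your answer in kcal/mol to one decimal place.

ΔH° = -5.2 kcal/mol

eq. 1 reversed (NO2(g) must end up as a reactant): -7.9 kcal/mol
eq. 2 as written (N2O5(g) already on the product side): +2.7 kcal/mol
ΔH° = (-1)·(+7.9) + (1)·(+2.7) = -5.2 kcal/mol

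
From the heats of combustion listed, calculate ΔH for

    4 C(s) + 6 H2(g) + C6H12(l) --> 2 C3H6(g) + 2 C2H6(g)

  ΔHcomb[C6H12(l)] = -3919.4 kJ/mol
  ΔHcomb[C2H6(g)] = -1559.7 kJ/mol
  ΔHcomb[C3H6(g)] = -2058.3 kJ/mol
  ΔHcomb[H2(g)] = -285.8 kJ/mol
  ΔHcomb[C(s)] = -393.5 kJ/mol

Using ΔH = Σ nΔHc°(reactants) − Σ nΔHc°(products):
= [4·(-393.5) + 6·(-285.8) + 1·(-3919.4)] − [2·(-2058.3) + 2·(-1559.7)]
= 27.8 kJ/mol

ΔH = 27.8 kJ/mol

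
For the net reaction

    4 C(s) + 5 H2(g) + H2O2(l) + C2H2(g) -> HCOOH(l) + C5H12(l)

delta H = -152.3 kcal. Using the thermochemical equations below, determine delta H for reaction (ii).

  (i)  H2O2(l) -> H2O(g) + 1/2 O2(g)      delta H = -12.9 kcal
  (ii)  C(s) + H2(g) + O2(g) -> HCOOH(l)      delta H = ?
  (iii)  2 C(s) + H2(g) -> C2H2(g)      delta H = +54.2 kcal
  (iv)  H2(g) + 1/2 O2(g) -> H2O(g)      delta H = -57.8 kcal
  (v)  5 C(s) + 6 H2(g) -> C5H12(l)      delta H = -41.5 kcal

(i) as written (H2O2(l) already on the reactant side): -12.9 kcal
(ii) as written (HCOOH(l) already on the product side): contributes x
(iii) reversed (C2H2(g) must end up as a reactant): -54.2 kcal
(iv) reversed: +57.8 kcal
(v) as written (C5H12(l) already on the product side): -41.5 kcal
-152.3 = (-12.9) + (-54.2) + (+57.8) + (-41.5) + x
x = (-152.3 − (-50.8)) / (1) = -101.5 kcal

delta H = -101.5 kcal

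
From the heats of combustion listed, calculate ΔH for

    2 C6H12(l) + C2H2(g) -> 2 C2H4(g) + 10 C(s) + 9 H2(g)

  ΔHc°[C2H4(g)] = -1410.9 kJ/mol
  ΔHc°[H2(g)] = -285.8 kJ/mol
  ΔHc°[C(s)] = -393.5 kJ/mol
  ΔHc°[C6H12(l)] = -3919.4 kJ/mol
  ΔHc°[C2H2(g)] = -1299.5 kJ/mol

Using ΔH = Σ nΔHc°(reactants) − Σ nΔHc°(products):
= [2·(-3919.4) + 1·(-1299.5)] − [2·(-1410.9) + 10·(-393.5) + 9·(-285.8)]
= 190.7 kJ/mol

ΔH = 190.7 kJ/mol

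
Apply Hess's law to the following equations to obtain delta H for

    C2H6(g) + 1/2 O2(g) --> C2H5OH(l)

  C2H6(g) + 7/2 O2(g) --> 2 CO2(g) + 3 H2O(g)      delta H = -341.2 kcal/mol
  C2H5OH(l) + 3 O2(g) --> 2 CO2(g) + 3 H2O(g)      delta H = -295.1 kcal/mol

delta H = -46.1 kcal/mol

equation 1 as written: -341.2 kcal/mol
equation 2 reversed: +295.1 kcal/mol
By Hess's law, delta H = (1)·(-341.2) + (-1)·(-295.1) = -46.1 kcal/mol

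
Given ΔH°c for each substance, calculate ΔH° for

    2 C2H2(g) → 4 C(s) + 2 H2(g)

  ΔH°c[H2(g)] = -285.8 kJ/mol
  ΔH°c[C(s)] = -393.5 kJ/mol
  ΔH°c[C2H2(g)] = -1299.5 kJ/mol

ΔH° = -453.4 kJ/mol

With combustion enthalpies, reactants minus products:
= [2·(-1299.5)] − [4·(-393.5) + 2·(-285.8)]
= -453.4 kJ/mol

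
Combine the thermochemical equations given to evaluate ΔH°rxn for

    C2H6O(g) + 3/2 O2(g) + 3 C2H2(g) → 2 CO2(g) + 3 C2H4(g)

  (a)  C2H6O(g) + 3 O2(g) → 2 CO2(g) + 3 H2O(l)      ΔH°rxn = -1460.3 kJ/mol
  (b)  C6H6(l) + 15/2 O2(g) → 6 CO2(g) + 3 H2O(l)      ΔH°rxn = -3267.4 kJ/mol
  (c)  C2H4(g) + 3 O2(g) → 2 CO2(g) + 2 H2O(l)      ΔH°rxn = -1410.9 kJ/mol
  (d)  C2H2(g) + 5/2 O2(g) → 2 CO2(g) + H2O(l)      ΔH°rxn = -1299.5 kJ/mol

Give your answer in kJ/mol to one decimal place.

ΔH°rxn = -1126.1 kJ/mol

(a) as written: -1460.3 kJ/mol
(b): not needed.
(c) reversed and × 3: (-3)·(-1410.9) = +4232.7 kJ/mol
(d) × 3: (3)·(-1299.5) = -3898.5 kJ/mol
ΔH°rxn = (1)·(-1460.3) + (-3)·(-1410.9) + (3)·(-1299.5) = -1126.1 kJ/mol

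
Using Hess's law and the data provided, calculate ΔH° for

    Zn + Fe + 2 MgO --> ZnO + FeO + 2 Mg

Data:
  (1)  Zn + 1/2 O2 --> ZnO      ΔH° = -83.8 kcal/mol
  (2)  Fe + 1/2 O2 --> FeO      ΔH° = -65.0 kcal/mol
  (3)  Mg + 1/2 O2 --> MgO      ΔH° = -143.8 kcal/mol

(1) as written (ZnO already on the product side): -83.8 kcal/mol
(2) as written (FeO already on the product side): -65.0 kcal/mol
(3) reversed and × 2 (MgO must end up as a reactant; scale by 2 for the 2 MgO): (-2)·(-143.8) = +287.6 kcal/mol
Summing the manipulated equations, ΔH° = (1)·(-83.8) + (1)·(-65.0) + (-2)·(-143.8) = 138.8 kcal/mol

ΔH° = 138.8 kcal/mol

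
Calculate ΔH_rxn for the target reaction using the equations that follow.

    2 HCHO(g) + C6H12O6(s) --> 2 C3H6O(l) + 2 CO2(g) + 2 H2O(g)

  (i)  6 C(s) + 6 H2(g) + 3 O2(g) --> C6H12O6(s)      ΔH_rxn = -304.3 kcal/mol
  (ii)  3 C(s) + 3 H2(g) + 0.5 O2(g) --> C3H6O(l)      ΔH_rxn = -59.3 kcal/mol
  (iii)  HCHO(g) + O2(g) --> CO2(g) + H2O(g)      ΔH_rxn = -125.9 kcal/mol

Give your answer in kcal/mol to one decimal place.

(i) reversed: +304.3 kcal/mol
(ii) × 2: (2)·(-59.3) = -118.6 kcal/mol
(iii) × 2: (2)·(-125.9) = -251.8 kcal/mol
Summing the manipulated equations, ΔH_rxn = (+304.3) + (-118.6) + (-251.8) = -66.1 kcal/mol

ΔH_rxn = -66.1 kcal/mol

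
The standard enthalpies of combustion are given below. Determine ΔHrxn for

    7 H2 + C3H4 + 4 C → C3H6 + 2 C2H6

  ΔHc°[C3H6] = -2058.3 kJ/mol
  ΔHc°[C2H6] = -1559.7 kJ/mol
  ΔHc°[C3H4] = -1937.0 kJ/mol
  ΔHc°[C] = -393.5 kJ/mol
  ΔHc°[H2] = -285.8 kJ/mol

ΔHrxn = -333.9 kJ/mol

Using ΔH = Σ nΔHc°(reactants) − Σ nΔHc°(products):
= [7·(-285.8) + 1·(-1937.0) + 4·(-393.5)] − [1·(-2058.3) + 2·(-1559.7)]
= -333.9 kJ/mol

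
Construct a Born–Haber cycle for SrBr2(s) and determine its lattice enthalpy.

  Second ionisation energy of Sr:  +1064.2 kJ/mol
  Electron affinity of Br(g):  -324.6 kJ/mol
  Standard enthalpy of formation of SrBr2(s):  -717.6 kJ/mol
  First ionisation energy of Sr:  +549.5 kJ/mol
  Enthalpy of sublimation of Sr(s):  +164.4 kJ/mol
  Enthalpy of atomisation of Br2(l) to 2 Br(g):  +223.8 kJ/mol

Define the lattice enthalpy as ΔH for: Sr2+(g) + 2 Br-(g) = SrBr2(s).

U = -2070.3 kJ/mol

ΔHf° = 1·ΔHsub + 1·(ΣIE) + 1·D(Br2) + 2·EA + U
-717.6 = 1·(+164.4) + 1·(+1613.7) + 1·(+223.8) + 2·(-324.6) + U
U = -717.6 − (+1352.7) = -2070.3 kJ/mol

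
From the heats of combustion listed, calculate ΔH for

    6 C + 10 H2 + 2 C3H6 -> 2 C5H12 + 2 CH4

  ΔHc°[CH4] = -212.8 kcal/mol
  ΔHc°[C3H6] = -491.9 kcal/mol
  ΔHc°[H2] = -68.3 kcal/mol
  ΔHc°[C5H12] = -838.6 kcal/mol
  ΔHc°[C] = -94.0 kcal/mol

With combustion enthalpies, reactants minus products:
= [6·(-94.0) + 10·(-68.3) + 2·(-491.9)] − [2·(-838.6) + 2·(-212.8)]
= -128.0 kcal/mol

ΔH = -128.0 kcal/mol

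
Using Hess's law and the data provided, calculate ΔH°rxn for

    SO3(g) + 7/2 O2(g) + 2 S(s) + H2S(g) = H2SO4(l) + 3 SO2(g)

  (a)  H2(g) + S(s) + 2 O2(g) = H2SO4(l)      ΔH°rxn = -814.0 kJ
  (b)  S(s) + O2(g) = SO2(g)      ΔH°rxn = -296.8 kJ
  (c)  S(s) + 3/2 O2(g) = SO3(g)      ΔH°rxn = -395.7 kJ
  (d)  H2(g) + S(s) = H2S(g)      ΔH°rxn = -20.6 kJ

ΔH°rxn = -1288.1 kJ

(a) as written: -814.0 kJ
(b) × 3: (3)·(-296.8) = -890.4 kJ
(c) reversed: +395.7 kJ
(d) reversed: +20.6 kJ
Summing the manipulated equations, ΔH°rxn = (-814.0) + (-890.4) + (+395.7) + (+20.6) = -1288.1 kJ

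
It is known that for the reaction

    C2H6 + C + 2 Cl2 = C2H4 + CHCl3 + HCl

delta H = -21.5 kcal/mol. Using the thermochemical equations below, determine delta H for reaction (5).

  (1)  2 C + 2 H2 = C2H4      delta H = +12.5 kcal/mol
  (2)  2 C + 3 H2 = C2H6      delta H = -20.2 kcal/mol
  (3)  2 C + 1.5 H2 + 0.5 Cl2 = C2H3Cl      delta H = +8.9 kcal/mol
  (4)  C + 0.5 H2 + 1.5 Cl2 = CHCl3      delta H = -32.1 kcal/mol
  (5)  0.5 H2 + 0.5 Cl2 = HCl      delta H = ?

delta H = -22.1 kcal/mol

(1) as written: +12.5 kcal/mol
(2) reversed: +20.2 kcal/mol
(3): not needed.
(4) as written: -32.1 kcal/mol
(5) as written: contributes x
-21.5 = (+12.5) + (+20.2) + (-32.1) + x
x = (-21.5 − (+0.6)) / (1) = -22.1 kcal/mol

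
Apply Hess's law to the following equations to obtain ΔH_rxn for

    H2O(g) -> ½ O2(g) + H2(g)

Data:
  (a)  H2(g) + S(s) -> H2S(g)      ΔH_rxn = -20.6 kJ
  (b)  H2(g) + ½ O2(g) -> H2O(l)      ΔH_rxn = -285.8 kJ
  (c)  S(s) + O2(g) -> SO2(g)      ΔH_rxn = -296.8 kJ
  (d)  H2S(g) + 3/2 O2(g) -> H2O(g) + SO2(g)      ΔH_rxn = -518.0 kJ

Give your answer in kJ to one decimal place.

ΔH_rxn = 241.8 kJ

(a) reversed: +20.6 kJ
(b): not needed.
(c) as written: -296.8 kJ
(d) reversed: +518.0 kJ
Summing the manipulated equations, ΔH_rxn = (+20.6) + (-296.8) + (+518.0) = 241.8 kJ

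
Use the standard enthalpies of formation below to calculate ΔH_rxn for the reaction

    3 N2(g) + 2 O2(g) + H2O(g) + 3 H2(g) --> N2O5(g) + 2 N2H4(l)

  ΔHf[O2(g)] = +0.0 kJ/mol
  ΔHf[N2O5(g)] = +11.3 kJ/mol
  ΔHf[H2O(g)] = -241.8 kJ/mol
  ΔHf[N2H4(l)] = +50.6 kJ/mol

Products: 1·(+11.3) + 2·(+50.6) = +112.5
Reactants: 3·(+0.0) + 2·(+0.0) + 1·(-241.8) + 3·(+0.0) = -241.8
ΔH_rxn = (+112.5) − (-241.8) = 354.3 kJ/mol

ΔH_rxn = 354.3 kJ/mol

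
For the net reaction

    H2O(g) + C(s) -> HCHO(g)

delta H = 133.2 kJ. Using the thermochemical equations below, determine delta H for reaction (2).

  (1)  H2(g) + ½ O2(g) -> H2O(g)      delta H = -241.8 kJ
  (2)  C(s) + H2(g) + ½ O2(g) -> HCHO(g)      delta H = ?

(1) reversed: +241.8 kJ
(2) as written: contributes x
+133.2 = (+241.8) + x
x = (+133.2 − (+241.8)) / (1) = -108.6 kJ

delta H = -108.6 kJ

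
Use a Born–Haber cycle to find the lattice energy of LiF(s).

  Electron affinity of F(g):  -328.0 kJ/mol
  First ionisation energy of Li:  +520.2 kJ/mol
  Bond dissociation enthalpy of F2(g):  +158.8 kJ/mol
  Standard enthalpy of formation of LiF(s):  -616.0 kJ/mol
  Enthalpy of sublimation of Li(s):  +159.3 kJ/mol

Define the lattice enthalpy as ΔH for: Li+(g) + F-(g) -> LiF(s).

ΔHf° = 1·ΔHsub + 1·(ΣIE) + 1/2·D(F2) + 1·EA + U
-616.0 = 1·(+159.3) + 1·(+520.2) + 1/2·(+158.8) + 1·(-328.0) + U
U = -616.0 − (+430.9) = -1046.9 kJ/mol

U = -1046.9 kJ/mol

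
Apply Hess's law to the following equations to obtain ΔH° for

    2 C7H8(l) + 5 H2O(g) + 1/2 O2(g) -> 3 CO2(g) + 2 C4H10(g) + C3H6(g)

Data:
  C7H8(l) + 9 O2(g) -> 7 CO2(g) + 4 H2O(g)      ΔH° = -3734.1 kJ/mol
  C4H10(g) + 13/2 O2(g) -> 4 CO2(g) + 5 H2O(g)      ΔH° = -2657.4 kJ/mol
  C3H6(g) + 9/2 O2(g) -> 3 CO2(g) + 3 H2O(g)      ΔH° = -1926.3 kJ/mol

ΔH° = -227.1 kJ/mol

equation 1 × 2 (scale by 2 for the 2 C7H8(l)): (2)·(-3734.1) = -7468.2 kJ/mol
equation 2 reversed and × 2 (reverse to put C4H10(g) on the product side; ×2 to match 2 C4H10(g) in the target): (-2)·(-2657.4) = +5314.8 kJ/mol
equation 3 reversed (reverse to put C3H6(g) on the product side): +1926.3 kJ/mol
By Hess's law, ΔH° = (-7468.2) + (+5314.8) + (+1926.3) = -227.1 kJ/mol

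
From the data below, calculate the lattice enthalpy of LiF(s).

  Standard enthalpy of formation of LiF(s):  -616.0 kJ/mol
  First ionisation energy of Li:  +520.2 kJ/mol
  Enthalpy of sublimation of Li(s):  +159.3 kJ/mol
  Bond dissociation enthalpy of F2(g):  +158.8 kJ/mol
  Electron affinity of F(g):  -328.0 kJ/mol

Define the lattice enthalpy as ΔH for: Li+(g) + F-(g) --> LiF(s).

U = -1046.9 kJ/mol

ΔHf° = 1·ΔHsub + 1·(ΣIE) + 1/2·D(F2) + 1·EA + U
-616.0 = 1·(+159.3) + 1·(+520.2) + 1/2·(+158.8) + 1·(-328.0) + U
U = -616.0 − (+430.9) = -1046.9 kJ/mol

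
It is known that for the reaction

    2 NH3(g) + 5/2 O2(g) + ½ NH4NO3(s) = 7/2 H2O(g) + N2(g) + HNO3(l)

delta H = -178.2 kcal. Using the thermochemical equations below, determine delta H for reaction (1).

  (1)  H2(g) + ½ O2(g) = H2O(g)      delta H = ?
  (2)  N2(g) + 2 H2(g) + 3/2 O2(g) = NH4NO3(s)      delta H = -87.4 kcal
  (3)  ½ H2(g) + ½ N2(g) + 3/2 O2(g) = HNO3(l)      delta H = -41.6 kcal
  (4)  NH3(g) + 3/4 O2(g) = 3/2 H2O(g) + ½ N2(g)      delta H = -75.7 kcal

delta H = -57.8 kcal

(1) × 1/2: contributes 1/2·x
(2) reversed and × 1/2: (-1/2)·(-87.4) = +43.7 kcal
(3) as written: -41.6 kcal
(4) × 2: (2)·(-75.7) = -151.4 kcal
-178.2 = (+43.7) + (-41.6) + (-151.4) + 1/2·x
x = (-178.2 − (-149.3)) / (1/2) = -57.8 kcal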